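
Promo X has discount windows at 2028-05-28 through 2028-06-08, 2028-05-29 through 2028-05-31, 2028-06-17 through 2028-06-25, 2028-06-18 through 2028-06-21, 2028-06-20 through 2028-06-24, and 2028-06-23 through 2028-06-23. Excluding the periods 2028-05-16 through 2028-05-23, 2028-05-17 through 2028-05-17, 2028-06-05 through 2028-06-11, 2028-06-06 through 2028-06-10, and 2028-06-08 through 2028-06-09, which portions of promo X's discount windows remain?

First set merges to 2028-05-28 through 2028-06-08, 2028-06-17 through 2028-06-25.
Second set merges to 2028-05-16 through 2028-05-23, 2028-06-05 through 2028-06-11.
2028-05-28 through 2028-06-08 minus B → 2028-05-28 through 2028-06-04.
2028-06-17 through 2028-06-25: no B overlap → unchanged.

2028-05-28 through 2028-06-04, 2028-06-17 through 2028-06-25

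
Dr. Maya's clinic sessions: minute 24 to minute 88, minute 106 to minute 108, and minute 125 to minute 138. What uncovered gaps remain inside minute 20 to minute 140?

Covered (merged): minute 24 to minute 88, minute 106 to minute 108, minute 125 to minute 138.
Gaps within minute 20 to minute 140: minute 20 to minute 24, minute 88 to minute 106, minute 108 to minute 125, minute 138 to minute 140.

minute 20 to minute 24, minute 88 to minute 106, minute 108 to minute 125, minute 138 to minute 140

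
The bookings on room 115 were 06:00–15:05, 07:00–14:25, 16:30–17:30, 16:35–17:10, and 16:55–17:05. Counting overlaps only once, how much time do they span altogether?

10 h 5 min

Merged: 06:00–15:05, 16:30–17:30.
Lengths: 9 h 5 min + 1 h = 10 h 5 min.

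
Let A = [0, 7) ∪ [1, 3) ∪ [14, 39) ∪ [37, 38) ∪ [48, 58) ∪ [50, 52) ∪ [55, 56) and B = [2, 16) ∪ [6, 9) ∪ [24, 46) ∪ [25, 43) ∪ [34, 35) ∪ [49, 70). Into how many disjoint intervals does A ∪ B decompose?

Merge the first list: [0, 7), [14, 39), [48, 58).
Merge the second list: [2, 16), [24, 46), [49, 70).
A ∪ B = [0, 46), [48, 70).
That is 2 disjoint pieces.

2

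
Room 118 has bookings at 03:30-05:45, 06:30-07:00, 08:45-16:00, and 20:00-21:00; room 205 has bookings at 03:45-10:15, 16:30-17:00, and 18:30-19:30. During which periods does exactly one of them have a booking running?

A \ B = 03:30–03:45, 10:15–16:00, 20:00–21:00.
B \ A = 05:45–06:30, 07:00–08:45, 16:30–17:00, 18:30–19:30.
Union of the two gives the symmetric difference.

03:30–03:45, 05:45–06:30, 07:00–08:45, 10:15–16:00, 16:30–17:00, 18:30–19:30, 20:00–21:00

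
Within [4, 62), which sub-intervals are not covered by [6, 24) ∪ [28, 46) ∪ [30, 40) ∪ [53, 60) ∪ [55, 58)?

[4, 6) ∪ [24, 28) ∪ [46, 53) ∪ [60, 62)

Covered (merged): [6, 24), [28, 46), [53, 60).
Complement within [4, 62): [4, 6), [24, 28), [46, 53), [60, 62).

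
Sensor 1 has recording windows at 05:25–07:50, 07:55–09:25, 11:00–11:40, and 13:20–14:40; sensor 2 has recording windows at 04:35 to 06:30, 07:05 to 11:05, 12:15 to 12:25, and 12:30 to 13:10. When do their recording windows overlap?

05:25-07:50 overlaps B on 05:25-06:30, 07:05-07:50.
07:55-09:25 overlaps B on 07:55-09:25.
11:00-11:40 overlaps B on 11:00-11:05.
13:20-14:40 falls entirely outside B.

05:25-06:30, 07:05-07:50, 07:55-09:25, 11:00-11:05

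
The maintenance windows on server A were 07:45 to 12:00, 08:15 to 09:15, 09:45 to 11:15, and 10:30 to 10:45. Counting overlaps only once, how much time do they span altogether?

4 h 15 min

Merged: 07:45-12:00.
Length: 4 h 15 min.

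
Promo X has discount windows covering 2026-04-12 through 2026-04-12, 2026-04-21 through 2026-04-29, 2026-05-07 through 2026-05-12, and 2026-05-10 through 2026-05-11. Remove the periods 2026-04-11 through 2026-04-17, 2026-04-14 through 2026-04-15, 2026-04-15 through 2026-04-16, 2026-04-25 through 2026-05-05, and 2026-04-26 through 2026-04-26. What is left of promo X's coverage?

2026-04-21 through 2026-04-24, 2026-05-07 through 2026-05-12

First set merges to 2026-04-12 through 2026-04-12, 2026-04-21 through 2026-04-29, 2026-05-07 through 2026-05-12.
Second set merges to 2026-04-11 through 2026-04-17, 2026-04-25 through 2026-05-05.
2026-04-12 through 2026-04-12: entirely removed.
2026-04-21 through 2026-04-29 \ B = 2026-04-21 through 2026-04-24.
2026-05-07 through 2026-05-12: nothing removed.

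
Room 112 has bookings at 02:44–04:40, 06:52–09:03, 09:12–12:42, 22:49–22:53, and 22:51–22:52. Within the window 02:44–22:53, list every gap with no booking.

After merging, the occupied span is 02:44–04:40, 06:52–09:03, 09:12–12:42, 22:49–22:53.
Complement within 02:44–22:53: 04:40–06:52, 09:03–09:12, 12:42–22:49.

04:40–06:52, 09:03–09:12, 12:42–22:49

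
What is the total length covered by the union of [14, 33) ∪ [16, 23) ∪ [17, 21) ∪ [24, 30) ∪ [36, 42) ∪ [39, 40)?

25

Merged: [14, 33), [36, 42).
Lengths: 19 + 6 = 25.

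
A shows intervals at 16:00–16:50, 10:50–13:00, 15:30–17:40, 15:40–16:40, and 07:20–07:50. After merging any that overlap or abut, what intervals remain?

07:20–07:50, 10:50–13:00, 15:30–17:40

Sort by start: 07:20–07:50, 10:50–13:00, 15:30–17:40, 15:40–16:40, 16:00–16:50.
10:50–13:00 is disjoint → start new block.
15:30–17:40 is disjoint → start new block.
15:40–16:40 overlaps/touches 15:30–17:40 → extend to 15:30–17:40.
16:00–16:50 overlaps/touches 15:30–17:40 → extend to 15:30–17:40.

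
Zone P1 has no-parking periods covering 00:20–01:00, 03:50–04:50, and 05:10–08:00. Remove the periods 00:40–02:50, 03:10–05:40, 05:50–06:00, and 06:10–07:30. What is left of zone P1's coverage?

00:20–01:00 \ B = 00:20–00:40.
03:50–04:50: entirely removed.
05:10–08:00 \ B = 05:40–05:50, 06:00–06:10, 07:30–08:00.

00:20–00:40, 05:40–05:50, 06:00–06:10, 07:30–08:00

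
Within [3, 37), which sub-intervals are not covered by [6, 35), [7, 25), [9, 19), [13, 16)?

Covered (merged): [6, 35).
Complement within [3, 37): [3, 6), [35, 37).

[3, 6) ∪ [35, 37)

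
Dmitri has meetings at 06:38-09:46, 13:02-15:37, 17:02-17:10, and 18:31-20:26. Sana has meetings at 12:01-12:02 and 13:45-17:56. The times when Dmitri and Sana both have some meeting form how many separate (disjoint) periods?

2

A ∩ B = 13:45-15:37, 17:02-17:10.
That is 2 disjoint pieces.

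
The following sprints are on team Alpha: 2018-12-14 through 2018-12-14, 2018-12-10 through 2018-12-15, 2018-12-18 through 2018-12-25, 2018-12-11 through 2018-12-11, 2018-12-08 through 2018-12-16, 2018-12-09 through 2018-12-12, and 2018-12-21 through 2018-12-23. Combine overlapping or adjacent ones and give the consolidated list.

2018-12-08 through 2018-12-16, 2018-12-18 through 2018-12-25

Sort by start: 2018-12-08 through 2018-12-16, 2018-12-09 through 2018-12-12, 2018-12-10 through 2018-12-15, 2018-12-11 through 2018-12-11, 2018-12-14 through 2018-12-14, 2018-12-18 through 2018-12-25, 2018-12-21 through 2018-12-23.
2018-12-09 through 2018-12-12 overlaps/touches 2018-12-08 through 2018-12-16 → extend to 2018-12-08 through 2018-12-16.
2018-12-10 through 2018-12-15 overlaps/touches 2018-12-08 through 2018-12-16 → extend to 2018-12-08 through 2018-12-16.
2018-12-11 through 2018-12-11 overlaps/touches 2018-12-08 through 2018-12-16 → extend to 2018-12-08 through 2018-12-16.
2018-12-14 through 2018-12-14 overlaps/touches 2018-12-08 through 2018-12-16 → extend to 2018-12-08 through 2018-12-16.
2018-12-18 through 2018-12-25 is disjoint → start new block.
2018-12-21 through 2018-12-23 overlaps/touches 2018-12-18 through 2018-12-25 → extend to 2018-12-18 through 2018-12-25.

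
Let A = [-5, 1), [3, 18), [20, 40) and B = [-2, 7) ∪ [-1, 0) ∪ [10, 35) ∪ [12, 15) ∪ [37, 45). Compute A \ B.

B, merged: [-2, 7), [10, 35), [37, 45).
[-5, 1) minus B → [-5, -2).
[3, 18) minus B → [7, 10).
[20, 40) minus B → [35, 37).

[-5, -2) ∪ [7, 10) ∪ [35, 37)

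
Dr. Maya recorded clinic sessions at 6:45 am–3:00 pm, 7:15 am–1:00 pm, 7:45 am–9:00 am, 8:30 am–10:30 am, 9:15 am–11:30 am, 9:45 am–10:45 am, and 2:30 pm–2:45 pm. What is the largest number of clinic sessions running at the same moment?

Walk the sorted start/end points keeping a running depth.
The depth first hits 5 at 9:45 am.

5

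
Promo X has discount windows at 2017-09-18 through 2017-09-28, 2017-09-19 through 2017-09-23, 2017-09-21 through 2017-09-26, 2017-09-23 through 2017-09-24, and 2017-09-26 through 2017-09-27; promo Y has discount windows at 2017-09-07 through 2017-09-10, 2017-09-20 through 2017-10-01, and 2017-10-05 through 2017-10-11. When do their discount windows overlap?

Merge the first list: 2017-09-18 through 2017-09-28.
2017-09-18 through 2017-09-28 overlaps B on 2017-09-20 through 2017-09-28.

2017-09-20 through 2017-09-28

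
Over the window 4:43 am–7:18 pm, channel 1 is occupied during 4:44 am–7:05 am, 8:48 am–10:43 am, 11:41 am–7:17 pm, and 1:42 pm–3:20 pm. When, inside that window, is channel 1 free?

4:43 am–4:44 am, 7:05 am–8:48 am, 10:43 am–11:41 am, 7:17 pm–7:18 pm

The merged coverage is 4:44 am–7:05 am, 8:48 am–10:43 am, 11:41 am–7:17 pm.
Complement within 4:43 am–7:18 pm: 4:43 am–4:44 am, 7:05 am–8:48 am, 10:43 am–11:41 am, 7:17 pm–7:18 pm.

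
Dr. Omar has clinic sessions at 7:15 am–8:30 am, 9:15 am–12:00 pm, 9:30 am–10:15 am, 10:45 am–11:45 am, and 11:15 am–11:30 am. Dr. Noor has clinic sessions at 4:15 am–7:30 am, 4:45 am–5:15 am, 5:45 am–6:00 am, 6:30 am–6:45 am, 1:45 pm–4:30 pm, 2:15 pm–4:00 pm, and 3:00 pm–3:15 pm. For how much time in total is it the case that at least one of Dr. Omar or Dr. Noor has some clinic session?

First set merges to 7:15 am-8:30 am, 9:15 am-12:00 pm.
Second set merges to 4:15 am-7:30 am, 1:45 pm-4:30 pm.
A ∪ B = 4:15 am-8:30 am, 9:15 am-12:00 pm, 1:45 pm-4:30 pm.
Total: 4 h 15 min + 2 h 45 min + 2 h 45 min = 9 h 45 min.

9 h 45 min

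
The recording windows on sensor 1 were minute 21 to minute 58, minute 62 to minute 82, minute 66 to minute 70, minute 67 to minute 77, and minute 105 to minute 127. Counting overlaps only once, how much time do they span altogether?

79 minutes

Merged: minute 21 to minute 58, minute 62 to minute 82, minute 105 to minute 127.
Lengths: 37 minutes + 20 minutes + 22 minutes = 79 minutes.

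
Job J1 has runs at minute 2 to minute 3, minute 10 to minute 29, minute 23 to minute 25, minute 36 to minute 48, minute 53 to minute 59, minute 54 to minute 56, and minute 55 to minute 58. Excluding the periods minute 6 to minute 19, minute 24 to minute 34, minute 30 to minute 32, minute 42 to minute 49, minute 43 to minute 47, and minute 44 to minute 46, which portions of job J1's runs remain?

A, merged: minute 2 to minute 3, minute 10 to minute 29, minute 36 to minute 48, minute 53 to minute 59.
B, merged: minute 6 to minute 19, minute 24 to minute 34, minute 42 to minute 49.
minute 2 to minute 3: no B overlap → unchanged.
minute 10 to minute 29 minus B → minute 19 to minute 24.
minute 36 to minute 48 minus B → minute 36 to minute 42.
minute 53 to minute 59: no B overlap → unchanged.

minute 2 to minute 3, minute 19 to minute 24, minute 36 to minute 42, minute 53 to minute 59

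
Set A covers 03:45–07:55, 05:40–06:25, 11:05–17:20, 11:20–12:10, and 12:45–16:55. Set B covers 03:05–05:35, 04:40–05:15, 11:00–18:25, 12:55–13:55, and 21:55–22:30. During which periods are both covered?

03:45–05:35, 11:05–17:20

A, merged: 03:45–07:55, 11:05–17:20.
B, merged: 03:05–05:35, 11:00–18:25, 21:55–22:30.
03:45–07:55 ∩ B → 03:45–05:35.
11:05–17:20 ∩ B → 11:05–17:20.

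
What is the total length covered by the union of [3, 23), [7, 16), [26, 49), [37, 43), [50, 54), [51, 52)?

47

Merged: [3, 23), [26, 49), [50, 54).
Lengths: 20 + 23 + 4 = 47.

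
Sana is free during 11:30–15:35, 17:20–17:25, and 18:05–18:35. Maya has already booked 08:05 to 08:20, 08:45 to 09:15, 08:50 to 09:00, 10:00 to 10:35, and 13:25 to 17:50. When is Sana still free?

B, merged: 08:05-08:20, 08:45-09:15, 10:00-10:35, 13:25-17:50.
11:30-15:35 with B removed leaves 11:30-13:25.
17:20-17:25 lies entirely inside B → drops out.
18:05-18:35 is untouched.

11:30-13:25, 18:05-18:35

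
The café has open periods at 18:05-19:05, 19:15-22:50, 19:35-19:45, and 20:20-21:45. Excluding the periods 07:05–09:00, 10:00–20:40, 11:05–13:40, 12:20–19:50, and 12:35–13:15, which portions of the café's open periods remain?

20:40–22:50

A, merged: 18:05–19:05, 19:15–22:50.
B, merged: 07:05–09:00, 10:00–20:40.
18:05–19:05: entirely removed.
19:15–22:50 \ B = 20:40–22:50.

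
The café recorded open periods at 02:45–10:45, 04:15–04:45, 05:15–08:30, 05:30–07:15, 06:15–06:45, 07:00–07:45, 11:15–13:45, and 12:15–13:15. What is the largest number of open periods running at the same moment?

Sweep endpoints in order; track running count of active intervals.
Peak of 4 reached at 06:15.

4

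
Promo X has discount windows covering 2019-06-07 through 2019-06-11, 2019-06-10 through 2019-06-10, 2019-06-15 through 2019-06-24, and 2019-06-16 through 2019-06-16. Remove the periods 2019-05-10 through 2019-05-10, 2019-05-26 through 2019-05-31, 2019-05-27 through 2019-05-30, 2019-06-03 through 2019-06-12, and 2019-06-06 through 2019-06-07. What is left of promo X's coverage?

First set merges to 2019-06-07 through 2019-06-11, 2019-06-15 through 2019-06-24.
Second set merges to 2019-05-10 through 2019-05-10, 2019-05-26 through 2019-05-31, 2019-06-03 through 2019-06-12.
2019-06-07 through 2019-06-11 lies entirely inside B → drops out.
2019-06-15 through 2019-06-24 is untouched.

2019-06-15 through 2019-06-24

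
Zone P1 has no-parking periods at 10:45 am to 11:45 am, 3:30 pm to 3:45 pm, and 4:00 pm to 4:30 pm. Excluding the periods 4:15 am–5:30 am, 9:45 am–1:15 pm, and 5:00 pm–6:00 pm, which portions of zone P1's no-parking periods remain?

3:30 pm-3:45 pm, 4:00 pm-4:30 pm

10:45 am-11:45 am lies entirely inside B → drops out.
3:30 pm-3:45 pm is untouched.
4:00 pm-4:30 pm is untouched.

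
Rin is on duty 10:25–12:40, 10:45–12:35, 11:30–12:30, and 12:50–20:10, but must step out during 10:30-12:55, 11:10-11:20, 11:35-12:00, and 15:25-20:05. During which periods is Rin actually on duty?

10:25-10:30, 12:55-15:25, 20:05-20:10

Merge the first list: 10:25-12:40, 12:50-20:10.
Merge the second list: 10:30-12:55, 15:25-20:05.
10:25-12:40 minus B → 10:25-10:30.
12:50-20:10 minus B → 12:55-15:25, 20:05-20:10.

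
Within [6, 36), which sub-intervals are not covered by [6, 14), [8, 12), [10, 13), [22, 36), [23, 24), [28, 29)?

[14, 22)

After merging, the occupied span is [6, 14), [22, 36).
Uncovered inside [6, 36): [14, 22).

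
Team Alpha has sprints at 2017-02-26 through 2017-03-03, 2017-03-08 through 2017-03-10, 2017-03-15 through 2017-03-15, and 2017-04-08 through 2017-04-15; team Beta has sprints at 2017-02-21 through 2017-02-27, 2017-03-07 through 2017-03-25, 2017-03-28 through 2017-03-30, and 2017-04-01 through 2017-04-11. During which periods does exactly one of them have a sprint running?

A \ B = 2017-02-28 through 2017-03-03, 2017-04-12 through 2017-04-15.
B \ A = 2017-02-21 through 2017-02-25, 2017-03-07 through 2017-03-07, 2017-03-11 through 2017-03-14, 2017-03-16 through 2017-03-25, 2017-03-28 through 2017-03-30, 2017-04-01 through 2017-04-07.
Union of the two gives the symmetric difference.

2017-02-21 through 2017-02-25, 2017-02-28 through 2017-03-03, 2017-03-07 through 2017-03-07, 2017-03-11 through 2017-03-14, 2017-03-16 through 2017-03-25, 2017-03-28 through 2017-03-30, 2017-04-01 through 2017-04-07, 2017-04-12 through 2017-04-15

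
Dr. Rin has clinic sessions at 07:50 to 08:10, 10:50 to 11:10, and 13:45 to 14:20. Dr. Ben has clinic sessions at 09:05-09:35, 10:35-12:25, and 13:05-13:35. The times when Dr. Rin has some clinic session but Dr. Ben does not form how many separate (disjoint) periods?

A \ B = 07:50-08:10, 13:45-14:20.
That is 2 disjoint pieces.

2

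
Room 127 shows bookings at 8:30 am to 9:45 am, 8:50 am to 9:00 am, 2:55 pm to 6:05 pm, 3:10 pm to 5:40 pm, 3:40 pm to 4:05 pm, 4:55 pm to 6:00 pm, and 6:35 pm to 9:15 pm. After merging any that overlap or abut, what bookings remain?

8:30 am–9:45 am, 2:55 pm–6:05 pm, 6:35 pm–9:15 pm

8:50 am–9:00 am overlaps/touches 8:30 am–9:45 am → extend to 8:30 am–9:45 am.
2:55 pm–6:05 pm is disjoint → start new block.
3:10 pm–5:40 pm overlaps/touches 2:55 pm–6:05 pm → extend to 2:55 pm–6:05 pm.
3:40 pm–4:05 pm overlaps/touches 2:55 pm–6:05 pm → extend to 2:55 pm–6:05 pm.
4:55 pm–6:00 pm overlaps/touches 2:55 pm–6:05 pm → extend to 2:55 pm–6:05 pm.
6:35 pm–9:15 pm is disjoint → start new block.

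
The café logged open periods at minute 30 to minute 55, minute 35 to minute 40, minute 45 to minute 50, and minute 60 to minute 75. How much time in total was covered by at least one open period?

Merged: minute 30 to minute 55, minute 60 to minute 75.
Lengths: 25 minutes + 15 minutes = 40 minutes.

40 minutes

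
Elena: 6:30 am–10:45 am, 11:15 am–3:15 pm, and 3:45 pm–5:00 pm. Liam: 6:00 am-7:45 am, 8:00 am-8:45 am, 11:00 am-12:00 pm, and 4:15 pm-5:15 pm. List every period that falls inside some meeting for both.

6:30 am-7:45 am, 8:00 am-8:45 am, 11:15 am-12:00 pm, 4:15 pm-5:00 pm

6:30 am-10:45 am overlaps B on 6:30 am-7:45 am, 8:00 am-8:45 am.
11:15 am-3:15 pm overlaps B on 11:15 am-12:00 pm.
3:45 pm-5:00 pm overlaps B on 4:15 pm-5:00 pm.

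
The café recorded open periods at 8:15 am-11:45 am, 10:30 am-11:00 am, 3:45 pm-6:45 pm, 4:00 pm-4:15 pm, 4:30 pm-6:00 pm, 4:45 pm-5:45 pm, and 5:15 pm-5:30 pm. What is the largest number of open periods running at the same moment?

4

Sweep endpoints in order; track running count of active intervals.
Peak of 4 reached at 5:15 pm.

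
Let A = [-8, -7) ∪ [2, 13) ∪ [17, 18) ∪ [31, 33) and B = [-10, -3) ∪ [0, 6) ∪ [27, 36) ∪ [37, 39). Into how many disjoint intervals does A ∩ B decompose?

3

A ∩ B = [-8, -7), [2, 6), [31, 33).
That is 3 disjoint pieces.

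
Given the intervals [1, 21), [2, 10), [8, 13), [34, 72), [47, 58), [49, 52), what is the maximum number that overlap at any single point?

At 8, 3 of the intervals are simultaneously active.
No point has more.

3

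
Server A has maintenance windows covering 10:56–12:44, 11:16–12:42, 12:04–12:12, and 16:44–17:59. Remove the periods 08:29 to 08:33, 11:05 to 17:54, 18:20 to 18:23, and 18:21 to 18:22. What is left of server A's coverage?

10:56–11:05, 17:54–17:59

First set merges to 10:56–12:44, 16:44–17:59.
Second set merges to 08:29–08:33, 11:05–17:54, 18:20–18:23.
10:56–12:44 minus B → 10:56–11:05.
16:44–17:59 minus B → 17:54–17:59.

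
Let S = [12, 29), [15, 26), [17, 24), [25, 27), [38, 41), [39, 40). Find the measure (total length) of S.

20

Merged: [12, 29), [38, 41).
Lengths: 17 + 3 = 20.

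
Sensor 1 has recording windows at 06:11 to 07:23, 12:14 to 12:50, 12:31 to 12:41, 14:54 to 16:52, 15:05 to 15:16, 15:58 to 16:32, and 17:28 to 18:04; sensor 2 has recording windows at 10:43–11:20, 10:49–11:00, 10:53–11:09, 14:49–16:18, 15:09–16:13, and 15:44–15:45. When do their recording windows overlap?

A, merged: 06:11–07:23, 12:14–12:50, 14:54–16:52, 17:28–18:04.
B, merged: 10:43–11:20, 14:49–16:18.
06:11–07:23 meets no B interval.
12:14–12:50 meets no B interval.
14:54–16:52 ∩ B → 14:54–16:18.
17:28–18:04 meets no B interval.

14:54–16:18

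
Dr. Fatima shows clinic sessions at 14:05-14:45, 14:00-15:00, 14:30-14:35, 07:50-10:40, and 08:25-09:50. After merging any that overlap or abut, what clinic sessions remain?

07:50–10:40, 14:00–15:00

Sort by start: 07:50–10:40, 08:25–09:50, 14:00–15:00, 14:05–14:45, 14:30–14:35.
08:25–09:50 overlaps/touches 07:50–10:40 → extend to 07:50–10:40.
14:00–15:00 is disjoint → start new block.
14:05–14:45 overlaps/touches 14:00–15:00 → extend to 14:00–15:00.
14:30–14:35 overlaps/touches 14:00–15:00 → extend to 14:00–15:00.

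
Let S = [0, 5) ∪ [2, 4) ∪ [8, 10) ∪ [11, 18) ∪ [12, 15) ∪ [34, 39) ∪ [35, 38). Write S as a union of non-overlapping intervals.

[2, 4) overlaps/touches [0, 5) → extend to [0, 5).
[8, 10) is disjoint → start new block.
[11, 18) is disjoint → start new block.
[12, 15) overlaps/touches [11, 18) → extend to [11, 18).
[34, 39) is disjoint → start new block.
[35, 38) overlaps/touches [34, 39) → extend to [34, 39).

[0, 5) ∪ [8, 10) ∪ [11, 18) ∪ [34, 39)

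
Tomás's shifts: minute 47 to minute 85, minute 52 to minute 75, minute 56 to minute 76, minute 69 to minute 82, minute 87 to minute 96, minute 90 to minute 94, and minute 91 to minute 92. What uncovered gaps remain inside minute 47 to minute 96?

Covered (merged): minute 47 to minute 85, minute 87 to minute 96.
Uncovered inside minute 47 to minute 96: minute 85 to minute 87.

minute 85 to minute 87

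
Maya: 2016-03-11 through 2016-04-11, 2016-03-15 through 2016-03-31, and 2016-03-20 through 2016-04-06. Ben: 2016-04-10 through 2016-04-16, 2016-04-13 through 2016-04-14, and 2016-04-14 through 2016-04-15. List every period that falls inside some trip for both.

2016-04-10 through 2016-04-11

Merge the first list: 2016-03-11 through 2016-04-11.
Merge the second list: 2016-04-10 through 2016-04-16.
2016-03-11 through 2016-04-11 meets the second set on 2016-04-10 through 2016-04-11.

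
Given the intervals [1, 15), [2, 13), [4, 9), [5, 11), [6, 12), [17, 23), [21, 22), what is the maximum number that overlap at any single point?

At 6, 5 of the intervals are simultaneously active.
No point has more.

5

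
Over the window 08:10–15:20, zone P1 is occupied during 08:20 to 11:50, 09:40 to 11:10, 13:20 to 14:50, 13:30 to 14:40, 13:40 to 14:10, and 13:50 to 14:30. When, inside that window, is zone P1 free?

08:10–08:20, 11:50–13:20, 14:50–15:20

After merging, the occupied span is 08:20–11:50, 13:20–14:50.
Uncovered inside 08:10–15:20: 08:10–08:20, 11:50–13:20, 14:50–15:20.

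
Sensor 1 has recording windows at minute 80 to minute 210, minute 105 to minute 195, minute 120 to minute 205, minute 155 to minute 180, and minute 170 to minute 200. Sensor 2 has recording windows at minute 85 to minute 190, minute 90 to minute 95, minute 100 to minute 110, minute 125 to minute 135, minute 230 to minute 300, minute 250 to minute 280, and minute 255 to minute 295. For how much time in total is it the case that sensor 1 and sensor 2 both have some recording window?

First set merges to minute 80 to minute 210.
Second set merges to minute 85 to minute 190, minute 230 to minute 300.
A ∩ B = minute 85 to minute 190.
Total: 105 minutes.

105 minutes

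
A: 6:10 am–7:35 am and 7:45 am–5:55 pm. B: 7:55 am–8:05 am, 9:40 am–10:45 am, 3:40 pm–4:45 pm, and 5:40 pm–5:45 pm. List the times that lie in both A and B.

6:10 am–7:35 am meets no B interval.
7:45 am–5:55 pm ∩ B → 7:55 am–8:05 am, 9:40 am–10:45 am, 3:40 pm–4:45 pm, 5:40 pm–5:45 pm.

7:55 am–8:05 am, 9:40 am–10:45 am, 3:40 pm–4:45 pm, 5:40 pm–5:45 pm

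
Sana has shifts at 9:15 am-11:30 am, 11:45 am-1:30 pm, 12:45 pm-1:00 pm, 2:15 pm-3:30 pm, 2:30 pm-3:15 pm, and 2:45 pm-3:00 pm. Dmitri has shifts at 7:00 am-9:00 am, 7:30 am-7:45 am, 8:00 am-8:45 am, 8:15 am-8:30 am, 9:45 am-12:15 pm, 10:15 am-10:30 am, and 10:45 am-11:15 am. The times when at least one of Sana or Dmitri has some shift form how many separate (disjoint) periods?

3

A, merged: 9:15 am–11:30 am, 11:45 am–1:30 pm, 2:15 pm–3:30 pm.
B, merged: 7:00 am–9:00 am, 9:45 am–12:15 pm.
A ∪ B = 7:00 am–9:00 am, 9:15 am–1:30 pm, 2:15 pm–3:30 pm.
That is 3 disjoint pieces.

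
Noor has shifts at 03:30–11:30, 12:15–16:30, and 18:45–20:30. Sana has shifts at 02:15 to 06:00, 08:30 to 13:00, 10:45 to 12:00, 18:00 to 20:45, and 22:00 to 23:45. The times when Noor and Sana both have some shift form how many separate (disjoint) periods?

B, merged: 02:15-06:00, 08:30-13:00, 18:00-20:45, 22:00-23:45.
A ∩ B = 03:30-06:00, 08:30-11:30, 12:15-13:00, 18:45-20:30.
That is 4 disjoint pieces.

4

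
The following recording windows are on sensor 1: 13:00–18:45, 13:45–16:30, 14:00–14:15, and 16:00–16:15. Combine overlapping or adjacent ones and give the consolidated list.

13:00-18:45

13:45-16:30 overlaps/touches 13:00-18:45 → extend to 13:00-18:45.
14:00-14:15 overlaps/touches 13:00-18:45 → extend to 13:00-18:45.
16:00-16:15 overlaps/touches 13:00-18:45 → extend to 13:00-18:45.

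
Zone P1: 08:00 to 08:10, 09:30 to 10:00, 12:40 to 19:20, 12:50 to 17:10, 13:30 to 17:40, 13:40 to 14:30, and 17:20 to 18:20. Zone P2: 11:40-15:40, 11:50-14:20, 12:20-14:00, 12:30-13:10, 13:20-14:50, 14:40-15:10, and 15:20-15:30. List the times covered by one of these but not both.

Merge the first list: 08:00–08:10, 09:30–10:00, 12:40–19:20.
Merge the second list: 11:40–15:40.
A \ B = 08:00–08:10, 09:30–10:00, 15:40–19:20.
B \ A = 11:40–12:40.
Union of the two gives the symmetric difference.

08:00–08:10, 09:30–10:00, 11:40–12:40, 15:40–19:20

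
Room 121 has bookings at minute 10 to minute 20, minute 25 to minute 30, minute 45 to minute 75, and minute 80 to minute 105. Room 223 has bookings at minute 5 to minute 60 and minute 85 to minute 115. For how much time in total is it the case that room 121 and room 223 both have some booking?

50 minutes

A ∩ B = minute 10 to minute 20, minute 25 to minute 30, minute 45 to minute 60, minute 85 to minute 105.
Total: 10 minutes + 5 minutes + 15 minutes + 20 minutes = 50 minutes.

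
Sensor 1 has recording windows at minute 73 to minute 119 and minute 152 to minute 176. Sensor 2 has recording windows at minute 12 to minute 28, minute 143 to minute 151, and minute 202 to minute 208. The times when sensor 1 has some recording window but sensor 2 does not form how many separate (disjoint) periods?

2

A \ B = minute 73 to minute 119, minute 152 to minute 176.
That is 2 disjoint pieces.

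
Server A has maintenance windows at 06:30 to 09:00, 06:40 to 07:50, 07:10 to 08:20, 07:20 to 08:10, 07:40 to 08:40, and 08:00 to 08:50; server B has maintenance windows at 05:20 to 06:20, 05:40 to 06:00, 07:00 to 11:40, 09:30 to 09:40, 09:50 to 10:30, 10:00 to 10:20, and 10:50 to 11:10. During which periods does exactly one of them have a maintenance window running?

Merge the first list: 06:30–09:00.
Merge the second list: 05:20–06:20, 07:00–11:40.
A but not B: 06:30–07:00.
B but not A: 05:20–06:20, 09:00–11:40.
Combining gives A △ B.

05:20–06:20, 06:30–07:00, 09:00–11:40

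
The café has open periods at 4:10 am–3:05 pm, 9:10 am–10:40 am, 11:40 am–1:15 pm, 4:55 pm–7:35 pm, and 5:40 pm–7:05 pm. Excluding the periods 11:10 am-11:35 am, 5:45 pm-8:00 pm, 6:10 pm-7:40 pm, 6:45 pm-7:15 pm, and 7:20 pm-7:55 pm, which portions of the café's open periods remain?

4:10 am-11:10 am, 11:35 am-3:05 pm, 4:55 pm-5:45 pm

First set merges to 4:10 am-3:05 pm, 4:55 pm-7:35 pm.
Second set merges to 11:10 am-11:35 am, 5:45 pm-8:00 pm.
4:10 am-3:05 pm \ B = 4:10 am-11:10 am, 11:35 am-3:05 pm.
4:55 pm-7:35 pm \ B = 4:55 pm-5:45 pm.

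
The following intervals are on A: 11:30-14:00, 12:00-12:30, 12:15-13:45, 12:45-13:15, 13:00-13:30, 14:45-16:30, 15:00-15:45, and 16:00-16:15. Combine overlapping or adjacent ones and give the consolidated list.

12:00–12:30 overlaps/touches 11:30–14:00 → extend to 11:30–14:00.
12:15–13:45 overlaps/touches 11:30–14:00 → extend to 11:30–14:00.
12:45–13:15 overlaps/touches 11:30–14:00 → extend to 11:30–14:00.
13:00–13:30 overlaps/touches 11:30–14:00 → extend to 11:30–14:00.
14:45–16:30 is disjoint → start new block.
15:00–15:45 overlaps/touches 14:45–16:30 → extend to 14:45–16:30.
16:00–16:15 overlaps/touches 14:45–16:30 → extend to 14:45–16:30.

11:30–14:00, 14:45–16:30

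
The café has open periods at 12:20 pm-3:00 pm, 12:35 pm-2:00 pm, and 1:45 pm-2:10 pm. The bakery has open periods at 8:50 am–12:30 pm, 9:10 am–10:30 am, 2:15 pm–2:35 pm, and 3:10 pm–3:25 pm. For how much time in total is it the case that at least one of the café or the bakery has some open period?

6 h 25 min

Merge the first list: 12:20 pm–3:00 pm.
Merge the second list: 8:50 am–12:30 pm, 2:15 pm–2:35 pm, 3:10 pm–3:25 pm.
A ∪ B = 8:50 am–3:00 pm, 3:10 pm–3:25 pm.
Total: 6 h 10 min + 15 min = 6 h 25 min.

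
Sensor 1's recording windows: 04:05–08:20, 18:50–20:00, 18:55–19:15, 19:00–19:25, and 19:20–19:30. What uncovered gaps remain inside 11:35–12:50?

11:35-12:50

Covered (merged): 04:05-08:20, 18:50-20:00.
Gaps within 11:35-12:50: 11:35-12:50.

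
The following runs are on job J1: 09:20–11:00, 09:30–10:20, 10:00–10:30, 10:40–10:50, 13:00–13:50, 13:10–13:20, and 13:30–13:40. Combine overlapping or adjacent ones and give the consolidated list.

09:20–11:00, 13:00–13:50

09:30–10:20 overlaps/touches 09:20–11:00 → extend to 09:20–11:00.
10:00–10:30 overlaps/touches 09:20–11:00 → extend to 09:20–11:00.
10:40–10:50 overlaps/touches 09:20–11:00 → extend to 09:20–11:00.
13:00–13:50 is disjoint → start new block.
13:10–13:20 overlaps/touches 13:00–13:50 → extend to 13:00–13:50.
13:30–13:40 overlaps/touches 13:00–13:50 → extend to 13:00–13:50.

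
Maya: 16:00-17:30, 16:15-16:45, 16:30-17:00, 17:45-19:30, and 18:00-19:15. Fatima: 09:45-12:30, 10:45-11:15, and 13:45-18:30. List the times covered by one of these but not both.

First set merges to 16:00–17:30, 17:45–19:30.
Second set merges to 09:45–12:30, 13:45–18:30.
Only in the first: 18:30–19:30.
Only in the second: 09:45–12:30, 13:45–16:00, 17:30–17:45.
Together these are the periods covered by exactly one.

09:45–12:30, 13:45–16:00, 17:30–17:45, 18:30–19:30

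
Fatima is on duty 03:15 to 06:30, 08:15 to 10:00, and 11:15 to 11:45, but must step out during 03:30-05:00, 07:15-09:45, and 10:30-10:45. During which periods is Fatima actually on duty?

03:15–03:30, 05:00–06:30, 09:45–10:00, 11:15–11:45

03:15–06:30 \ B = 03:15–03:30, 05:00–06:30.
08:15–10:00 \ B = 09:45–10:00.
11:15–11:45: nothing removed.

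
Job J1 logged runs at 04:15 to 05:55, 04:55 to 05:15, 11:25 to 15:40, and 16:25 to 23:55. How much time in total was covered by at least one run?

Merged: 04:15–05:55, 11:25–15:40, 16:25–23:55.
Lengths: 1 h 40 min + 4 h 15 min + 7 h 30 min = 13 h 25 min.

13 h 25 min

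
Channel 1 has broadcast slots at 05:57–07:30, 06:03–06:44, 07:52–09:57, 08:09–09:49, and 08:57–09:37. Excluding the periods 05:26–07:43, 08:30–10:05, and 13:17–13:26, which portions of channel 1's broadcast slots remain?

07:52–08:30

Merge the first list: 05:57–07:30, 07:52–09:57.
05:57–07:30: entirely removed.
07:52–09:57 \ B = 07:52–08:30.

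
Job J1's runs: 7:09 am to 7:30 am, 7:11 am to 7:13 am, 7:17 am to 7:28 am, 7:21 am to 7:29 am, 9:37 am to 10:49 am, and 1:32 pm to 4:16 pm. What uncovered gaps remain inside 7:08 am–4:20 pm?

7:08 am–7:09 am, 7:30 am–9:37 am, 10:49 am–1:32 pm, 4:16 pm–4:20 pm

Covered (merged): 7:09 am–7:30 am, 9:37 am–10:49 am, 1:32 pm–4:16 pm.
Uncovered inside 7:08 am–4:20 pm: 7:08 am–7:09 am, 7:30 am–9:37 am, 10:49 am–1:32 pm, 4:16 pm–4:20 pm.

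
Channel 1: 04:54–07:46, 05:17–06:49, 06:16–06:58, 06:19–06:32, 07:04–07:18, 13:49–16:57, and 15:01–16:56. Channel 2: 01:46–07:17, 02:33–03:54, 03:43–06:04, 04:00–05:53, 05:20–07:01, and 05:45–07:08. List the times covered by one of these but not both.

01:46-04:54, 07:17-07:46, 13:49-16:57

Merge the first list: 04:54-07:46, 13:49-16:57.
Merge the second list: 01:46-07:17.
Only in the first: 07:17-07:46, 13:49-16:57.
Only in the second: 01:46-04:54.
Together these are the periods covered by exactly one.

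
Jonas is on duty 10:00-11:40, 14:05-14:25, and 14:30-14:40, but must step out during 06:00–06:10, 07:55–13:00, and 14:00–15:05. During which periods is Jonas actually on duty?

none

10:00–11:40 lies entirely inside B → drops out.
14:05–14:25 lies entirely inside B → drops out.
14:30–14:40 lies entirely inside B → drops out.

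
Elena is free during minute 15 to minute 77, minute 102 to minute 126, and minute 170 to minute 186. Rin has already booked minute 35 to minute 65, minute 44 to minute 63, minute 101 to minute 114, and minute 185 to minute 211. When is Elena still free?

Merge the second list: minute 35 to minute 65, minute 101 to minute 114, minute 185 to minute 211.
minute 15 to minute 77 minus B → minute 15 to minute 35, minute 65 to minute 77.
minute 102 to minute 126 minus B → minute 114 to minute 126.
minute 170 to minute 186 minus B → minute 170 to minute 185.

minute 15 to minute 35, minute 65 to minute 77, minute 114 to minute 126, minute 170 to minute 185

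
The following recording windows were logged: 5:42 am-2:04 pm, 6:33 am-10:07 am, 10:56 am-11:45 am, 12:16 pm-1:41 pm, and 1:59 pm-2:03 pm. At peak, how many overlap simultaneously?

2

At 6:33 am, 2 of the intervals are simultaneously active.
No point has more.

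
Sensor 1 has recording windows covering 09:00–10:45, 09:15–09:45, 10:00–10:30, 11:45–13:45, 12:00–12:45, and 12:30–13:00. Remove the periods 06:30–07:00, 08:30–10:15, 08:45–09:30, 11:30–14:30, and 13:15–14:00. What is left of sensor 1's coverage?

10:15–10:45

First set merges to 09:00–10:45, 11:45–13:45.
Second set merges to 06:30–07:00, 08:30–10:15, 11:30–14:30.
09:00–10:45 with B removed leaves 10:15–10:45.
11:45–13:45 lies entirely inside B → drops out.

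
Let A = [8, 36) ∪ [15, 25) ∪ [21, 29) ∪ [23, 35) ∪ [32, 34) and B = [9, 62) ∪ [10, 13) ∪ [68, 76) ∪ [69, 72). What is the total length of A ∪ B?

Merge the first list: [8, 36).
Merge the second list: [9, 62), [68, 76).
A ∪ B = [8, 62), [68, 76).
Total: 54 + 8 = 62.

62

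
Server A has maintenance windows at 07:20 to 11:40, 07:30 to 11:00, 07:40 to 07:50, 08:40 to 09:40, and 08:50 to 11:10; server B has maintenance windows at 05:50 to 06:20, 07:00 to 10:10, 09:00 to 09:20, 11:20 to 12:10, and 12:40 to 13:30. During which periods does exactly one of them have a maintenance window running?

05:50–06:20, 07:00–07:20, 10:10–11:20, 11:40–12:10, 12:40–13:30

Merge the first list: 07:20–11:40.
Merge the second list: 05:50–06:20, 07:00–10:10, 11:20–12:10, 12:40–13:30.
Only in the first: 10:10–11:20.
Only in the second: 05:50–06:20, 07:00–07:20, 11:40–12:10, 12:40–13:30.
Together these are the periods covered by exactly one.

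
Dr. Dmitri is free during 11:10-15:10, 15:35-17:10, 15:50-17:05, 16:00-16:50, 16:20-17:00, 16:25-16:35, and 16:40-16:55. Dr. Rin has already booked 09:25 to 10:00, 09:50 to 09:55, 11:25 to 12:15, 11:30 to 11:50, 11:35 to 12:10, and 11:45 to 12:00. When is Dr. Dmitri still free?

Merge the first list: 11:10-15:10, 15:35-17:10.
Merge the second list: 09:25-10:00, 11:25-12:15.
11:10-15:10 minus B → 11:10-11:25, 12:15-15:10.
15:35-17:10: no B overlap → unchanged.

11:10-11:25, 12:15-15:10, 15:35-17:10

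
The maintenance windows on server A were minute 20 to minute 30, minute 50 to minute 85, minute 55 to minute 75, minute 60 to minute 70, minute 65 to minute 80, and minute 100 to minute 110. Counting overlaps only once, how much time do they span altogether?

55 minutes

Merged: minute 20 to minute 30, minute 50 to minute 85, minute 100 to minute 110.
Lengths: 10 minutes + 35 minutes + 10 minutes = 55 minutes.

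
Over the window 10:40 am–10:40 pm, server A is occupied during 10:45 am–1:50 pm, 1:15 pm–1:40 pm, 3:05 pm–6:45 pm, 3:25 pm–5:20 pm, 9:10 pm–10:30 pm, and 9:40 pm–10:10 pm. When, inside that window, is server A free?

10:40 am-10:45 am, 1:50 pm-3:05 pm, 6:45 pm-9:10 pm, 10:30 pm-10:40 pm

The merged coverage is 10:45 am-1:50 pm, 3:05 pm-6:45 pm, 9:10 pm-10:30 pm.
Complement within 10:40 am-10:40 pm: 10:40 am-10:45 am, 1:50 pm-3:05 pm, 6:45 pm-9:10 pm, 10:30 pm-10:40 pm.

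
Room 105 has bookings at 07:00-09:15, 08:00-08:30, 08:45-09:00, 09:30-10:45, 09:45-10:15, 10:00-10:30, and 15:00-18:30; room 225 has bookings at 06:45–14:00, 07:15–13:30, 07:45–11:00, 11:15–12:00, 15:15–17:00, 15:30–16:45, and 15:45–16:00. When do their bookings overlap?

07:00–09:15, 09:30–10:45, 15:15–17:00

A, merged: 07:00–09:15, 09:30–10:45, 15:00–18:30.
B, merged: 06:45–14:00, 15:15–17:00.
07:00–09:15 overlaps B on 07:00–09:15.
09:30–10:45 overlaps B on 09:30–10:45.
15:00–18:30 overlaps B on 15:15–17:00.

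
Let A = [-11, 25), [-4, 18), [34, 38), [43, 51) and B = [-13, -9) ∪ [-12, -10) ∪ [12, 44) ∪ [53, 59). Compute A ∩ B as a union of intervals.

[-11, -9) ∪ [12, 25) ∪ [34, 38) ∪ [43, 44)

Merge the first list: [-11, 25), [34, 38), [43, 51).
Merge the second list: [-13, -9), [12, 44), [53, 59).
[-11, 25) ∩ B → [-11, -9), [12, 25).
[34, 38) ∩ B → [34, 38).
[43, 51) ∩ B → [43, 44).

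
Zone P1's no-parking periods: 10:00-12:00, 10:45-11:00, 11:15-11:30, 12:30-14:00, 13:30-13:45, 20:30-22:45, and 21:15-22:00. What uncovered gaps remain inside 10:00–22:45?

The merged coverage is 10:00–12:00, 12:30–14:00, 20:30–22:45.
Uncovered inside 10:00–22:45: 12:00–12:30, 14:00–20:30.

12:00–12:30, 14:00–20:30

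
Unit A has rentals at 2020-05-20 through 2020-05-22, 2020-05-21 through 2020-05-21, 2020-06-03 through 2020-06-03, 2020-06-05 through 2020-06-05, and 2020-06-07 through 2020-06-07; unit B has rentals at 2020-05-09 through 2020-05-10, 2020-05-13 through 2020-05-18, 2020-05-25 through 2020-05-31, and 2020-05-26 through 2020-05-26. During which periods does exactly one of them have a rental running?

2020-05-09 through 2020-05-10, 2020-05-13 through 2020-05-18, 2020-05-20 through 2020-05-22, 2020-05-25 through 2020-05-31, 2020-06-03 through 2020-06-03, 2020-06-05 through 2020-06-05, 2020-06-07 through 2020-06-07

Merge the first list: 2020-05-20 through 2020-05-22, 2020-06-03 through 2020-06-03, 2020-06-05 through 2020-06-05, 2020-06-07 through 2020-06-07.
Merge the second list: 2020-05-09 through 2020-05-10, 2020-05-13 through 2020-05-18, 2020-05-25 through 2020-05-31.
Only in the first: 2020-05-20 through 2020-05-22, 2020-06-03 through 2020-06-03, 2020-06-05 through 2020-06-05, 2020-06-07 through 2020-06-07.
Only in the second: 2020-05-09 through 2020-05-10, 2020-05-13 through 2020-05-18, 2020-05-25 through 2020-05-31.
Together these are the periods covered by exactly one.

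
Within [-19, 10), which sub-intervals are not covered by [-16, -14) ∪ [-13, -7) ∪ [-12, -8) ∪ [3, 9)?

[-19, -16) ∪ [-14, -13) ∪ [-7, 3) ∪ [9, 10)

The merged coverage is [-16, -14), [-13, -7), [3, 9).
Gaps within [-19, 10): [-19, -16), [-14, -13), [-7, 3), [9, 10).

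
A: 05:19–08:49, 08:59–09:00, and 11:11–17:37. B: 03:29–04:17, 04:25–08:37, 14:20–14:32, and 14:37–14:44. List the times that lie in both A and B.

05:19–08:37, 14:20–14:32, 14:37–14:44

05:19–08:49 ∩ B → 05:19–08:37.
08:59–09:00 meets no B interval.
11:11–17:37 ∩ B → 14:20–14:32, 14:37–14:44.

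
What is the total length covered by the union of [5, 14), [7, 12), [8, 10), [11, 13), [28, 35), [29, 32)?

16

Merged: [5, 14), [28, 35).
Lengths: 9 + 7 = 16.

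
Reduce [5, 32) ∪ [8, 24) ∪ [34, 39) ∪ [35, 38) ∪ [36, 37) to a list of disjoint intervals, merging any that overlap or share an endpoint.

[8, 24) overlaps/touches [5, 32) → extend to [5, 32).
[34, 39) is disjoint → start new block.
[35, 38) overlaps/touches [34, 39) → extend to [34, 39).
[36, 37) overlaps/touches [34, 39) → extend to [34, 39).

[5, 32) ∪ [34, 39)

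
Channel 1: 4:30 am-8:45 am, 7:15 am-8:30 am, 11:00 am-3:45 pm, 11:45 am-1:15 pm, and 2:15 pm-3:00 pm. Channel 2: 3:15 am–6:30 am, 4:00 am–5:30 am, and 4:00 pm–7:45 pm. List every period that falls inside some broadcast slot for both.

4:30 am-6:30 am

Merge the first list: 4:30 am-8:45 am, 11:00 am-3:45 pm.
Merge the second list: 3:15 am-6:30 am, 4:00 pm-7:45 pm.
4:30 am-8:45 am ∩ B → 4:30 am-6:30 am.
11:00 am-3:45 pm meets no B interval.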